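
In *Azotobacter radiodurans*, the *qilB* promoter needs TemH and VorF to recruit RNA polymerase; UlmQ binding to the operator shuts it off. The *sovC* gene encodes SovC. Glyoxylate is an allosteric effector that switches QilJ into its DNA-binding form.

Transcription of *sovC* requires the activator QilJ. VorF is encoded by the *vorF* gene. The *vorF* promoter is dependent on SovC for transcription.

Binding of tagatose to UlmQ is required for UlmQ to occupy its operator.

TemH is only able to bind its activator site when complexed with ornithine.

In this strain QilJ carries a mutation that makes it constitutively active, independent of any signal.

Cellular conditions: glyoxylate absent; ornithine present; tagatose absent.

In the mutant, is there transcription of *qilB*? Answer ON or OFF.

ON

Ornithine is present, so TemH is active.
Tagatose is absent, so UlmQ is inactive.
QilJ is constitutively active in this strain.
No repressor is bound and QilJ is active, so *sovC* is transcribed.
So SovC is produced and active.
No repressor is bound and SovC is active, so *vorF* is transcribed.
So VorF is produced and active.
No repressor is bound and TemH and VorF are active, so *qilB* is transcribed.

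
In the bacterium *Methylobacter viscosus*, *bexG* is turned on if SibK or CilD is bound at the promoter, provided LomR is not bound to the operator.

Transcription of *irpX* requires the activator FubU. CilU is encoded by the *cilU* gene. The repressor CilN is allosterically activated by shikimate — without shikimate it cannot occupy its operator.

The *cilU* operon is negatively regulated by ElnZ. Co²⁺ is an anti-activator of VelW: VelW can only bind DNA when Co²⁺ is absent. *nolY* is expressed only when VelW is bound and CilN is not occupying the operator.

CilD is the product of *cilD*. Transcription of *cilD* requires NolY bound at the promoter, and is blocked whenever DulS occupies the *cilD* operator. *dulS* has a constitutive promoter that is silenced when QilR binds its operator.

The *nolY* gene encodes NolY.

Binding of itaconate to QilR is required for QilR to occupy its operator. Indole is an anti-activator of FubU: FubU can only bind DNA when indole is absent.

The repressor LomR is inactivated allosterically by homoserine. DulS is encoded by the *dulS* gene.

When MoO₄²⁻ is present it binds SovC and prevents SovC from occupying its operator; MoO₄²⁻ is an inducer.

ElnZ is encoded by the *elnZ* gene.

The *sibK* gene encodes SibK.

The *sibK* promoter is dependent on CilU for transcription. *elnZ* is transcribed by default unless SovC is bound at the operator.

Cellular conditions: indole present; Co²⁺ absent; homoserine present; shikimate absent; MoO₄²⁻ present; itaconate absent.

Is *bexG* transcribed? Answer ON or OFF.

Homoserine is present, so LomR is inactive.
MoO₄²⁻ is present, so SovC is inactive.
With no repressor bound, *elnZ* is transcribed.
So ElnZ is produced and active.
With repressor ElnZ bound, *cilU* is not transcribed.
So CilU is not produced.
Required activator CilU is absent, so *sibK* is not transcribed.
So SibK is not produced.
Itaconate is absent, so QilR is inactive.
With no repressor bound, *dulS* is transcribed.
So DulS is produced and active.
Co²⁺ is absent, so VelW is active.
Shikimate is absent, so CilN is inactive.
No repressor is bound and VelW is active, so *nolY* is transcribed.
So NolY is produced and active.
With repressor DulS bound, *cilD* is not transcribed.
So CilD is not produced.
No activator is available at the *bexG* promoter, so *bexG* is not transcribed.

OFF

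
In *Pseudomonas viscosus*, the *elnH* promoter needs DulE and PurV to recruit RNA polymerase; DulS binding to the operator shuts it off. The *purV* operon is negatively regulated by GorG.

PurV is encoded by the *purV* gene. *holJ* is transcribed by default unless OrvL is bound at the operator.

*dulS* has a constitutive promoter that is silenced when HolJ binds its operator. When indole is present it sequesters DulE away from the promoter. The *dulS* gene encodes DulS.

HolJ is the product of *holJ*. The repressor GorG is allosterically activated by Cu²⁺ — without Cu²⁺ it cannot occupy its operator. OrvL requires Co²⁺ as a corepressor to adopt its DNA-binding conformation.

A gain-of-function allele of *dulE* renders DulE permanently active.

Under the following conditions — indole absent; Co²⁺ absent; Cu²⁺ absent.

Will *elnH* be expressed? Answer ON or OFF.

Co²⁺ is absent, so OrvL is inactive.
With no repressor bound, *holJ* is transcribed.
So HolJ is produced and active.
With repressor HolJ bound, *dulS* is not transcribed.
So DulS is not produced.
DulE is constitutively active in this strain.
Cu²⁺ is absent, so GorG is inactive.
With no repressor bound, *purV* is transcribed.
So PurV is produced and active.
No repressor is bound and DulE and PurV are active, so *elnH* is transcribed.

ON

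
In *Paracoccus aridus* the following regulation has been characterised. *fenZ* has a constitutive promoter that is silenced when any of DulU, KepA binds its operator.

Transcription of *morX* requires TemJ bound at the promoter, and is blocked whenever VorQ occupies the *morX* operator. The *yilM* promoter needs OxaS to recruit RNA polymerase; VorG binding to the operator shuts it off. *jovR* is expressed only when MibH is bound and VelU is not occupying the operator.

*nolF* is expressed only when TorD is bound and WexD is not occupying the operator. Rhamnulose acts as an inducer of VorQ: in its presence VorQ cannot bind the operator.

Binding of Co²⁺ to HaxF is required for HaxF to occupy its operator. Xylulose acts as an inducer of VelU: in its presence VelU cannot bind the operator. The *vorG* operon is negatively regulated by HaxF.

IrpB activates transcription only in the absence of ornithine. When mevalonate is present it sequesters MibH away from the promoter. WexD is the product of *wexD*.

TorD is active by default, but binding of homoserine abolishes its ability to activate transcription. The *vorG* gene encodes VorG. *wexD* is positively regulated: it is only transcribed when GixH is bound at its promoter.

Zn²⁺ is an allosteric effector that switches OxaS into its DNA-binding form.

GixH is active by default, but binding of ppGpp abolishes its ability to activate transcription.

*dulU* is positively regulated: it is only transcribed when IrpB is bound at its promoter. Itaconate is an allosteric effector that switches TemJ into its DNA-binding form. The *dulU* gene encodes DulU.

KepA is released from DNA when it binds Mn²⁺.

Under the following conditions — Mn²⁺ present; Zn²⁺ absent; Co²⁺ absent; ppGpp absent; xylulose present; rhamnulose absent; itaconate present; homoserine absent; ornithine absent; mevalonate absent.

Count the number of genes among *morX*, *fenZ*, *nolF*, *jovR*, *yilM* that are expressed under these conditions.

1

Itaconate is present, so TemJ is active.
Rhamnulose is absent, so VorQ is active.
With repressor VorQ bound, *morX* is not transcribed.
→ *morX* is OFF.
Ornithine is absent, so IrpB is active.
No repressor is bound and IrpB is active, so *dulU* is transcribed.
So DulU is produced and active.
Mn²⁺ is present, so KepA is inactive.
With repressor DulU bound, *fenZ* is not transcribed.
→ *fenZ* is OFF.
Homoserine is absent, so TorD is active.
ppGpp is absent, so GixH is active.
No repressor is bound and GixH is active, so *wexD* is transcribed.
So WexD is produced and active.
With repressor WexD bound, *nolF* is not transcribed.
→ *nolF* is OFF.
Mevalonate is absent, so MibH is active.
Xylulose is present, so VelU is inactive.
No repressor is bound and MibH is active, so *jovR* is transcribed.
→ *jovR* is ON.
Zn²⁺ is absent, so OxaS is inactive.
Co²⁺ is absent, so HaxF is inactive.
With no repressor bound, *vorG* is transcribed.
So VorG is produced and active.
With repressor VorG bound, *yilM* is not transcribed.
→ *yilM* is OFF.
1 of the 5 genes is transcribed.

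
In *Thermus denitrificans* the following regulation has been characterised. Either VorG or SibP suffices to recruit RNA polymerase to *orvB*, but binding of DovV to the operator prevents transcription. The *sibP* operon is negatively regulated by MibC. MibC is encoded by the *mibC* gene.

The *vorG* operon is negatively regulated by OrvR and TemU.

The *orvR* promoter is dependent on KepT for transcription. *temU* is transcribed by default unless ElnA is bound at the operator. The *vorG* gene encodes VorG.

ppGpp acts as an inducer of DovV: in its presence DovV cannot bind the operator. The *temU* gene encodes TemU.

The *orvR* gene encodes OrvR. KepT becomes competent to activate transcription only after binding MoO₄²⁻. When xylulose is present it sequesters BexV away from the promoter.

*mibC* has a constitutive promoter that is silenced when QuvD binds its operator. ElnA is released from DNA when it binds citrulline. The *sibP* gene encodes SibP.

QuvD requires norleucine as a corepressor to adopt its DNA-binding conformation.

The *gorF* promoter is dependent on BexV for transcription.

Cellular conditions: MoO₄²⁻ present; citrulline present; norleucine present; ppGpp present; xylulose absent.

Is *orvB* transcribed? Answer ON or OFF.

MoO₄²⁻ is present, so KepT is active.
No repressor is bound and KepT is active, so *orvR* is transcribed.
So OrvR is produced and active.
Citrulline is present, so ElnA is inactive.
With no repressor bound, *temU* is transcribed.
So TemU is produced and active.
With repressor OrvR bound, *vorG* is not transcribed.
So VorG is not produced.
Norleucine is present, so QuvD is active.
With repressor QuvD bound, *mibC* is not transcribed.
So MibC is not produced.
With no repressor bound, *sibP* is transcribed.
So SibP is produced and active.
ppGpp is present, so DovV is inactive.
Activator SibP is present, so *orvB* is transcribed.

ON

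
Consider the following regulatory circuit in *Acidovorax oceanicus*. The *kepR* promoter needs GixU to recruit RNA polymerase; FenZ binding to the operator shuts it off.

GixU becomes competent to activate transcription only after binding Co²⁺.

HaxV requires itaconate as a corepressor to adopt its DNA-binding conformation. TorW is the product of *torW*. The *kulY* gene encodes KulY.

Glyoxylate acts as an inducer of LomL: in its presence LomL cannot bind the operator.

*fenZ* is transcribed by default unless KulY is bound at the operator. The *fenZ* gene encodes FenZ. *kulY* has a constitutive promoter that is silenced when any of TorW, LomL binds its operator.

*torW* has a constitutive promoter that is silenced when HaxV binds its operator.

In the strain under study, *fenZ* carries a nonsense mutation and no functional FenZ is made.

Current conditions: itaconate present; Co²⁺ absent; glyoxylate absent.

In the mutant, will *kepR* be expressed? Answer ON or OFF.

FenZ is non-functional in this strain, so it has no effect.
Co²⁺ is absent, so GixU is inactive.
Required activator GixU is absent, so *kepR* is not transcribed.

OFF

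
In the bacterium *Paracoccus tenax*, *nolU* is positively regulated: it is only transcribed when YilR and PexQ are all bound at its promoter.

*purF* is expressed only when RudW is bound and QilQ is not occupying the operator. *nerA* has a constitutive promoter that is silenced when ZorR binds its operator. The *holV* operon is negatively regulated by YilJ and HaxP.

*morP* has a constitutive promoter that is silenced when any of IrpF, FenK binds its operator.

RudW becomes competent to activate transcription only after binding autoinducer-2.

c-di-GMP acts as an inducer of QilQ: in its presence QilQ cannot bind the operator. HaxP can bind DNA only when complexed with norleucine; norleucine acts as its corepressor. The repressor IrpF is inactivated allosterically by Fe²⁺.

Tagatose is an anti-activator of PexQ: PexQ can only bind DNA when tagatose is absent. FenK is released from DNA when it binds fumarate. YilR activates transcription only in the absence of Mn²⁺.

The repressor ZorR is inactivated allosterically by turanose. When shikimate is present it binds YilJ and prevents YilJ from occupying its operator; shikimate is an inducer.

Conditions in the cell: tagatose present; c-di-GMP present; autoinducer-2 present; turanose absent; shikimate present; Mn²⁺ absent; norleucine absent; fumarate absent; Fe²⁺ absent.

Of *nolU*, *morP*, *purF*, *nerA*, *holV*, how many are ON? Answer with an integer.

2

Mn²⁺ is absent, so YilR is active.
Tagatose is present, so PexQ is inactive.
Required activator PexQ is absent, so *nolU* is not transcribed.
→ *nolU* is OFF.
Fe²⁺ is absent, so IrpF is active.
Fumarate is absent, so FenK is active.
With repressor IrpF bound, *morP* is not transcribed.
→ *morP* is OFF.
Autoinducer-2 is present, so RudW is active.
c-di-GMP is present, so QilQ is inactive.
No repressor is bound and RudW is active, so *purF* is transcribed.
→ *purF* is ON.
Turanose is absent, so ZorR is active.
With repressor ZorR bound, *nerA* is not transcribed.
→ *nerA* is OFF.
Shikimate is present, so YilJ is inactive.
Norleucine is absent, so HaxP is inactive.
With no repressor bound, *holV* is transcribed.
→ *holV* is ON.
2 of the 5 genes are transcribed.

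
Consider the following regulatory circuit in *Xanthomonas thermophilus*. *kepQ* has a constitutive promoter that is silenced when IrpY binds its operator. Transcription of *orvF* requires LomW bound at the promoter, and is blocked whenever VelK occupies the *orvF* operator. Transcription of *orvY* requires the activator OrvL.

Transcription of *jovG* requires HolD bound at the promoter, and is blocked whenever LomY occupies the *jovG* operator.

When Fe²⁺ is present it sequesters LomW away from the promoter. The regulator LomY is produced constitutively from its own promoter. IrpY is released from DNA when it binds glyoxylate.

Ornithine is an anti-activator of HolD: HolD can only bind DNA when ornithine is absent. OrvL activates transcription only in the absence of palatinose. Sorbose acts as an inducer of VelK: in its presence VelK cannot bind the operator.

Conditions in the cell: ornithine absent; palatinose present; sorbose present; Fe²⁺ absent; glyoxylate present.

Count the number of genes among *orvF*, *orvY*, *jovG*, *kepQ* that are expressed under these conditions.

Sorbose is present, so VelK is inactive.
Fe²⁺ is absent, so LomW is active.
No repressor is bound and LomW is active, so *orvF* is transcribed.
→ *orvF* is ON.
Palatinose is present, so OrvL is inactive.
Required activator OrvL is absent, so *orvY* is not transcribed.
→ *orvY* is OFF.
LomY is produced constitutively and is active.
Ornithine is absent, so HolD is active.
With repressor LomY bound, *jovG* is not transcribed.
→ *jovG* is OFF.
Glyoxylate is present, so IrpY is inactive.
With no repressor bound, *kepQ* is transcribed.
→ *kepQ* is ON.
2 of the 4 genes are transcribed.

2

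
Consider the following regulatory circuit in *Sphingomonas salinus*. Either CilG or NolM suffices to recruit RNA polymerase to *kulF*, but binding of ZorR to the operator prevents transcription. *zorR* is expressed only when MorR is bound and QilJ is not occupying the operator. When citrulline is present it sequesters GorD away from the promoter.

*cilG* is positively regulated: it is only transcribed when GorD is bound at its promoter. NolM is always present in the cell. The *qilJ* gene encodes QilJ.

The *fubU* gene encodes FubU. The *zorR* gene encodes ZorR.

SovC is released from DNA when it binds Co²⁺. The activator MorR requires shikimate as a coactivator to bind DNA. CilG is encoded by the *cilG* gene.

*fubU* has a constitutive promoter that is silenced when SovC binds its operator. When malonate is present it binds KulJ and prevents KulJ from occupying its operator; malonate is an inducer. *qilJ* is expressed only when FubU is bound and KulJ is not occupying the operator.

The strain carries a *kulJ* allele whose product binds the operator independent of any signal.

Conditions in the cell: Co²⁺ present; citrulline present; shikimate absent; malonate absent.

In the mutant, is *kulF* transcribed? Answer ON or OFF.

ON

Shikimate is absent, so MorR is inactive.
KulJ is constitutively active in this strain.
Co²⁺ is present, so SovC is inactive.
With no repressor bound, *fubU* is transcribed.
So FubU is produced and active.
With repressor KulJ bound, *qilJ* is not transcribed.
So QilJ is not produced.
Required activator MorR is absent, so *zorR* is not transcribed.
So ZorR is not produced.
Citrulline is present, so GorD is inactive.
Required activator GorD is absent, so *cilG* is not transcribed.
So CilG is not produced.
NolM is produced constitutively and is active.
Activator NolM is present, so *kulF* is transcribed.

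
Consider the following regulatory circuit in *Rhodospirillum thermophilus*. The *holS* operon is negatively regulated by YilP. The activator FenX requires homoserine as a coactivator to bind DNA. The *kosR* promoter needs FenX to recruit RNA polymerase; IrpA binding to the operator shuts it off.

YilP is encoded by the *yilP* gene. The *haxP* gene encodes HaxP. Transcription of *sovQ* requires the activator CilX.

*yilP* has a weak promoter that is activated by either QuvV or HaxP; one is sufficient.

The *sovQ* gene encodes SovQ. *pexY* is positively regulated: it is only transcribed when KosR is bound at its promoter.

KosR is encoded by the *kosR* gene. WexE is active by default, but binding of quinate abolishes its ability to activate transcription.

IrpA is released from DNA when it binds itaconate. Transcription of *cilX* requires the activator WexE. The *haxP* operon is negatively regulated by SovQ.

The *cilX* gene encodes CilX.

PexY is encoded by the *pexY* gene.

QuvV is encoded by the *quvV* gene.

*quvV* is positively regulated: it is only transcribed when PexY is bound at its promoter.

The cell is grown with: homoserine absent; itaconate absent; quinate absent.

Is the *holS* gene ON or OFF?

Itaconate is absent, so IrpA is active.
Homoserine is absent, so FenX is inactive.
With repressor IrpA bound, *kosR* is not transcribed.
So KosR is not produced.
Required activator KosR is absent, so *pexY* is not transcribed.
So PexY is not produced.
Required activator PexY is absent, so *quvV* is not transcribed.
So QuvV is not produced.
Quinate is absent, so WexE is active.
No repressor is bound and WexE is active, so *cilX* is transcribed.
So CilX is produced and active.
No repressor is bound and CilX is active, so *sovQ* is transcribed.
So SovQ is produced and active.
With repressor SovQ bound, *haxP* is not transcribed.
So HaxP is not produced.
No activator is available at the *yilP* promoter, so *yilP* is not transcribed.
So YilP is not produced.
With no repressor bound, *holS* is transcribed.

ON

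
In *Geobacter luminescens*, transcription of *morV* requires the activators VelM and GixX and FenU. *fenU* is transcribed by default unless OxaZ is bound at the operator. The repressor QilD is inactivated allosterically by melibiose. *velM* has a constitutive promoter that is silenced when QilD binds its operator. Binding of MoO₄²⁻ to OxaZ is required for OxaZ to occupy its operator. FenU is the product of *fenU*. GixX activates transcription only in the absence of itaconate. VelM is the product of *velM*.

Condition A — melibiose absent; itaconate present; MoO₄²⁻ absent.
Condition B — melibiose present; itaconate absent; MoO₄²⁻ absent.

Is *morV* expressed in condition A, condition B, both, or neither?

Condition A:
Melibiose is absent, so QilD is active.
With repressor QilD bound, *velM* is not transcribed.
So VelM is not produced.
Itaconate is present, so GixX is inactive.
MoO₄²⁻ is absent, so OxaZ is inactive.
With no repressor bound, *fenU* is transcribed.
So FenU is produced and active.
Required activator VelM is absent, so *morV* is not transcribed.
→ *morV* is OFF in A.
Condition B:
Melibiose is present, so QilD is inactive.
With no repressor bound, *velM* is transcribed.
So VelM is produced and active.
Itaconate is absent, so GixX is active.
MoO₄²⁻ is absent, so OxaZ is inactive.
With no repressor bound, *fenU* is transcribed.
So FenU is produced and active.
No repressor is bound and VelM and GixX and FenU are active, so *morV* is transcribed.
→ *morV* is ON in B.

B only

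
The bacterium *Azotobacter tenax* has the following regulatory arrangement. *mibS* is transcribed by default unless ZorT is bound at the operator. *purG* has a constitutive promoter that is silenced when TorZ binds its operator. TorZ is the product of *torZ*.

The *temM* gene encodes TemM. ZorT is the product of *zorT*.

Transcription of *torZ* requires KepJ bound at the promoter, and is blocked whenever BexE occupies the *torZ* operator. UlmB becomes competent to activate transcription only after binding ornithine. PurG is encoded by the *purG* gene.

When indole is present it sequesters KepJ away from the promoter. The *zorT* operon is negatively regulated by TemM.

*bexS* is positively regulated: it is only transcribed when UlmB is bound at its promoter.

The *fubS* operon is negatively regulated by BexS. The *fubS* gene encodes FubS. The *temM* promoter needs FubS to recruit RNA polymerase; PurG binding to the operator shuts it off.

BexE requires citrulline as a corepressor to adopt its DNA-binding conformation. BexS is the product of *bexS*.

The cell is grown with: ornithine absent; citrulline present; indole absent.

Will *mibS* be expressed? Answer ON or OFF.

Ornithine is absent, so UlmB is inactive.
Required activator UlmB is absent, so *bexS* is not transcribed.
So BexS is not produced.
With no repressor bound, *fubS* is transcribed.
So FubS is produced and active.
Citrulline is present, so BexE is active.
Indole is absent, so KepJ is active.
With repressor BexE bound, *torZ* is not transcribed.
So TorZ is not produced.
With no repressor bound, *purG* is transcribed.
So PurG is produced and active.
With repressor PurG bound, *temM* is not transcribed.
So TemM is not produced.
With no repressor bound, *zorT* is transcribed.
So ZorT is produced and active.
With repressor ZorT bound, *mibS* is not transcribed.

OFF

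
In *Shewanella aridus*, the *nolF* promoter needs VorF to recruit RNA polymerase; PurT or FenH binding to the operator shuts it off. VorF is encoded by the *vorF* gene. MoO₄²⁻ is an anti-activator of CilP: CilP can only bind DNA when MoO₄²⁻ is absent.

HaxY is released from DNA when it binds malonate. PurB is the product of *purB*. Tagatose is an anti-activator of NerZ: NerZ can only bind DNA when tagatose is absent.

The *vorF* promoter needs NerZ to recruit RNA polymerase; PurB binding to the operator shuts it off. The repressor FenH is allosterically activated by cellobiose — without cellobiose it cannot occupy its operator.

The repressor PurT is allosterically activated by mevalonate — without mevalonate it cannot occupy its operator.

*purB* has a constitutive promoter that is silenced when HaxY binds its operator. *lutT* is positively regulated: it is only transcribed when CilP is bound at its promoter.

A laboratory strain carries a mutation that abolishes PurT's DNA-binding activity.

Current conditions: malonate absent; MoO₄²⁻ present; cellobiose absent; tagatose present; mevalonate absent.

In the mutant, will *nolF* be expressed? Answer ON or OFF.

OFF

PurT is non-functional in this strain, so it has no effect.
Malonate is absent, so HaxY is active.
With repressor HaxY bound, *purB* is not transcribed.
So PurB is not produced.
Tagatose is present, so NerZ is inactive.
Required activator NerZ is absent, so *vorF* is not transcribed.
So VorF is not produced.
Cellobiose is absent, so FenH is inactive.
Required activator VorF is absent, so *nolF* is not transcribed.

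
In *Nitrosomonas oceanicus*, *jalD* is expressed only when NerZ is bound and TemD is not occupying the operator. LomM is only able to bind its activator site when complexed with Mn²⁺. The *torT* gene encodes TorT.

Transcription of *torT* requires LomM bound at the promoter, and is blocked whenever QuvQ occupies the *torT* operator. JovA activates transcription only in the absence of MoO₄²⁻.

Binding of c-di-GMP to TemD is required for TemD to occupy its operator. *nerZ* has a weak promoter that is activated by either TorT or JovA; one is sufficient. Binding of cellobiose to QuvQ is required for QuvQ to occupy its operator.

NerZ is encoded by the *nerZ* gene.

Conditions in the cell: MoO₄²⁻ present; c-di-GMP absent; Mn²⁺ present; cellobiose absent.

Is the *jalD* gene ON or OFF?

ON

c-di-GMP is absent, so TemD is inactive.
Mn²⁺ is present, so LomM is active.
Cellobiose is absent, so QuvQ is inactive.
No repressor is bound and LomM is active, so *torT* is transcribed.
So TorT is produced and active.
MoO₄²⁻ is present, so JovA is inactive.
Activator TorT is present, so *nerZ* is transcribed.
So NerZ is produced and active.
No repressor is bound and NerZ is active, so *jalD* is transcribed.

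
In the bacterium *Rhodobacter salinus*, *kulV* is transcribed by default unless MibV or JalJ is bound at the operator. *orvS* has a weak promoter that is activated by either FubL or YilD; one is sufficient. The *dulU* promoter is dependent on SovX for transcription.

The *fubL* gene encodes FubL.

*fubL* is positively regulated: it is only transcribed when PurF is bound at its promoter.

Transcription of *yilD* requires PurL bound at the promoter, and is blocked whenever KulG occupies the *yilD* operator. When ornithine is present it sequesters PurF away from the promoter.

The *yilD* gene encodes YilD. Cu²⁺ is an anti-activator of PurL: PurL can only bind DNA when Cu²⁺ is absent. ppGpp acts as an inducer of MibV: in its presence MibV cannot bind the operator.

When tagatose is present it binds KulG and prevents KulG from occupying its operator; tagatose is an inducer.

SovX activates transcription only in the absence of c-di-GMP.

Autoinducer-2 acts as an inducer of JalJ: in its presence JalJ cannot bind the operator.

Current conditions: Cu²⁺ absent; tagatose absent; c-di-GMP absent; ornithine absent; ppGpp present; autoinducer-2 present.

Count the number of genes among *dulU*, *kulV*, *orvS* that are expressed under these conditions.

3

c-di-GMP is absent, so SovX is active.
No repressor is bound and SovX is active, so *dulU* is transcribed.
→ *dulU* is ON.
ppGpp is present, so MibV is inactive.
Autoinducer-2 is present, so JalJ is inactive.
With no repressor bound, *kulV* is transcribed.
→ *kulV* is ON.
Ornithine is absent, so PurF is active.
No repressor is bound and PurF is active, so *fubL* is transcribed.
So FubL is produced and active.
Tagatose is absent, so KulG is active.
Cu²⁺ is absent, so PurL is active.
With repressor KulG bound, *yilD* is not transcribed.
So YilD is not produced.
Activator FubL is present, so *orvS* is transcribed.
→ *orvS* is ON.
3 of the 3 genes are transcribed.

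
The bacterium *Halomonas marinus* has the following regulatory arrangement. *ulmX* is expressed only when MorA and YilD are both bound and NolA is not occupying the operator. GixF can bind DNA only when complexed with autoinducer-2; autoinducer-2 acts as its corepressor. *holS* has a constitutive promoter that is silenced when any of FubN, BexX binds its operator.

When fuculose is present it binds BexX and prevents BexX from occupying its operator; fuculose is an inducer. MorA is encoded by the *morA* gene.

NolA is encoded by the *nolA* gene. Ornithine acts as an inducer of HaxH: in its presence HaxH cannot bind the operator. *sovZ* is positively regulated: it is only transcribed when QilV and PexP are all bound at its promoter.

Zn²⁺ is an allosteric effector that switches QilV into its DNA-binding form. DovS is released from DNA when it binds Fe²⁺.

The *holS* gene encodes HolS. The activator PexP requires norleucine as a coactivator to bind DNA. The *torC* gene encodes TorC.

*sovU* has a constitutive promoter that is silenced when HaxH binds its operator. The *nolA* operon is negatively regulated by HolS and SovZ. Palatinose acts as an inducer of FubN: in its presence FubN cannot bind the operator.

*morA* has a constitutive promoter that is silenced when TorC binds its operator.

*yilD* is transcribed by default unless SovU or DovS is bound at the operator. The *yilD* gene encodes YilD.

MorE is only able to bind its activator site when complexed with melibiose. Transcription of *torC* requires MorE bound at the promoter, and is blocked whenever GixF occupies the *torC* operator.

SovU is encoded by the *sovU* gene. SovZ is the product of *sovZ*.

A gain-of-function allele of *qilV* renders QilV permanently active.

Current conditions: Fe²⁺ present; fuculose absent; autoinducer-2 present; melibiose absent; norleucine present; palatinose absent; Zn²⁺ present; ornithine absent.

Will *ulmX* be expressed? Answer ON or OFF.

ON

Palatinose is absent, so FubN is active.
Fuculose is absent, so BexX is active.
With repressor FubN bound, *holS* is not transcribed.
So HolS is not produced.
QilV is constitutively active in this strain.
Norleucine is present, so PexP is active.
No repressor is bound and QilV and PexP are active, so *sovZ* is transcribed.
So SovZ is produced and active.
With repressor SovZ bound, *nolA* is not transcribed.
So NolA is not produced.
Autoinducer-2 is present, so GixF is active.
Melibiose is absent, so MorE is inactive.
With repressor GixF bound, *torC* is not transcribed.
So TorC is not produced.
With no repressor bound, *morA* is transcribed.
So MorA is produced and active.
Ornithine is absent, so HaxH is active.
With repressor HaxH bound, *sovU* is not transcribed.
So SovU is not produced.
Fe²⁺ is present, so DovS is inactive.
With no repressor bound, *yilD* is transcribed.
So YilD is produced and active.
No repressor is bound and MorA and YilD are active, so *ulmX* is transcribed.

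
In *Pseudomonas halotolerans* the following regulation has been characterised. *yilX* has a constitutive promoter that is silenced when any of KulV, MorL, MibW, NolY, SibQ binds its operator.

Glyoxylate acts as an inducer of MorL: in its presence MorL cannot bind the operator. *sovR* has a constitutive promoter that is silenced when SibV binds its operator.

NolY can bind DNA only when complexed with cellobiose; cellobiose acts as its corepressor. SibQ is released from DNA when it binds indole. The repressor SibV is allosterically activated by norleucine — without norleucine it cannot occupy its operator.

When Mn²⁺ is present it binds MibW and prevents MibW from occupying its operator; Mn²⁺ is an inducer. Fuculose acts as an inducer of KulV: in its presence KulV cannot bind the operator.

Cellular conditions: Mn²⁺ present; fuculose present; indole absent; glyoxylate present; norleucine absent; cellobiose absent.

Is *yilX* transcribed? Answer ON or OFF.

Fuculose is present, so KulV is inactive.
Glyoxylate is present, so MorL is inactive.
Mn²⁺ is present, so MibW is inactive.
Cellobiose is absent, so NolY is inactive.
Indole is absent, so SibQ is active.
With repressor SibQ bound, *yilX* is not transcribed.

OFF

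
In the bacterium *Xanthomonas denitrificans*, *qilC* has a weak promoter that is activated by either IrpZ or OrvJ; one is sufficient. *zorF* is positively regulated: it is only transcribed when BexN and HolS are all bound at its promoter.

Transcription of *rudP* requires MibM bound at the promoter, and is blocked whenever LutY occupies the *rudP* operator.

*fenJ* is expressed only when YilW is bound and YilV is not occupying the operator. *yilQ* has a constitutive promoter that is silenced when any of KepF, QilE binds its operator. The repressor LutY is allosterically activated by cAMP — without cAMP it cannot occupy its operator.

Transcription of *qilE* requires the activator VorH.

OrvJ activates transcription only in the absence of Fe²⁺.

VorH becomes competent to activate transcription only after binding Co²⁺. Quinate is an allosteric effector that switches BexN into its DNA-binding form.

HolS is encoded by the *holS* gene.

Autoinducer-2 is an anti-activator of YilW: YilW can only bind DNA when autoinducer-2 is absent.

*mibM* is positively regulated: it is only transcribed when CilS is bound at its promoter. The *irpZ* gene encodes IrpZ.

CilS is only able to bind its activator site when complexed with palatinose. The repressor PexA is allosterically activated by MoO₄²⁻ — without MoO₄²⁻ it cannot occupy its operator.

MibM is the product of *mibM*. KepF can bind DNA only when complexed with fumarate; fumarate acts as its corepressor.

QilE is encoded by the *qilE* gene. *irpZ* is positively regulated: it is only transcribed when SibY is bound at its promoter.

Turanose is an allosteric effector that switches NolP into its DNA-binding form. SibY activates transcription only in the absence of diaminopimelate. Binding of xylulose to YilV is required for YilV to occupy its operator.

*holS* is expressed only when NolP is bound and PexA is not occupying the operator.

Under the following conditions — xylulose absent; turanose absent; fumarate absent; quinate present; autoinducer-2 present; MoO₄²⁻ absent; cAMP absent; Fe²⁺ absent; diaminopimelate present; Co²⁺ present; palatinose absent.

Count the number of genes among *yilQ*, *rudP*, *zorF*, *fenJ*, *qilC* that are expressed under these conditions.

1

Fumarate is absent, so KepF is inactive.
Co²⁺ is present, so VorH is active.
No repressor is bound and VorH is active, so *qilE* is transcribed.
So QilE is produced and active.
With repressor QilE bound, *yilQ* is not transcribed.
→ *yilQ* is OFF.
Palatinose is absent, so CilS is inactive.
Required activator CilS is absent, so *mibM* is not transcribed.
So MibM is not produced.
cAMP is absent, so LutY is inactive.
Required activator MibM is absent, so *rudP* is not transcribed.
→ *rudP* is OFF.
Quinate is present, so BexN is active.
Turanose is absent, so NolP is inactive.
MoO₄²⁻ is absent, so PexA is inactive.
Required activator NolP is absent, so *holS* is not transcribed.
So HolS is not produced.
Required activator HolS is absent, so *zorF* is not transcribed.
→ *zorF* is OFF.
Autoinducer-2 is present, so YilW is inactive.
Xylulose is absent, so YilV is inactive.
Required activator YilW is absent, so *fenJ* is not transcribed.
→ *fenJ* is OFF.
Diaminopimelate is present, so SibY is inactive.
Required activator SibY is absent, so *irpZ* is not transcribed.
So IrpZ is not produced.
Fe²⁺ is absent, so OrvJ is active.
Activator OrvJ is present, so *qilC* is transcribed.
→ *qilC* is ON.
1 of the 5 genes is transcribed.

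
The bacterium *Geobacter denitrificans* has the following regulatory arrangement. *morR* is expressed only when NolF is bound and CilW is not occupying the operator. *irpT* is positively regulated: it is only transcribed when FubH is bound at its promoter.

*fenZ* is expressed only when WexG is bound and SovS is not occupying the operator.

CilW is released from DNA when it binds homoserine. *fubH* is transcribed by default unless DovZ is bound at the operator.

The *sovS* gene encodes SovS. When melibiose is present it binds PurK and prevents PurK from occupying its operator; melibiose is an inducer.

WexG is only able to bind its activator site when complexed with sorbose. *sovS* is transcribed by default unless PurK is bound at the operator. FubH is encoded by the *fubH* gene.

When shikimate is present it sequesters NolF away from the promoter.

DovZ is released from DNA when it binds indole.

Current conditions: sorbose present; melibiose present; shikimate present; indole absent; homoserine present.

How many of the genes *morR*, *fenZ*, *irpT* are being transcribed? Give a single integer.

Shikimate is present, so NolF is inactive.
Homoserine is present, so CilW is inactive.
Required activator NolF is absent, so *morR* is not transcribed.
→ *morR* is OFF.
Melibiose is present, so PurK is inactive.
With no repressor bound, *sovS* is transcribed.
So SovS is produced and active.
Sorbose is present, so WexG is active.
With repressor SovS bound, *fenZ* is not transcribed.
→ *fenZ* is OFF.
Indole is absent, so DovZ is active.
With repressor DovZ bound, *fubH* is not transcribed.
So FubH is not produced.
Required activator FubH is absent, so *irpT* is not transcribed.
→ *irpT* is OFF.
0 of the 3 genes are transcribed.

0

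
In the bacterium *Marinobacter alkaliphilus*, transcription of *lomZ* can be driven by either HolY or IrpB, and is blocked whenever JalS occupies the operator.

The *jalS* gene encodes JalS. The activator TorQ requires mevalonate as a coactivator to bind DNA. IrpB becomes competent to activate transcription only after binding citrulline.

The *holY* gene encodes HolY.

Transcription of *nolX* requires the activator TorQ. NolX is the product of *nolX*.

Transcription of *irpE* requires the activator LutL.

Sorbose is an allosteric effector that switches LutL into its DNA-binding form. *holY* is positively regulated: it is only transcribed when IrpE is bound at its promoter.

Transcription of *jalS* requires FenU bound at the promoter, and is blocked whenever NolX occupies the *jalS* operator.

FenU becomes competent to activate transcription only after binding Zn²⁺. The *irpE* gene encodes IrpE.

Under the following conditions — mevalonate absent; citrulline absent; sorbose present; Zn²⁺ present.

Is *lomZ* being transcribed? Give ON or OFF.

OFF

Sorbose is present, so LutL is active.
No repressor is bound and LutL is active, so *irpE* is transcribed.
So IrpE is produced and active.
No repressor is bound and IrpE is active, so *holY* is transcribed.
So HolY is produced and active.
Mevalonate is absent, so TorQ is inactive.
Required activator TorQ is absent, so *nolX* is not transcribed.
So NolX is not produced.
Zn²⁺ is present, so FenU is active.
No repressor is bound and FenU is active, so *jalS* is transcribed.
So JalS is produced and active.
Citrulline is absent, so IrpB is inactive.
With repressor JalS bound, *lomZ* is not transcribed.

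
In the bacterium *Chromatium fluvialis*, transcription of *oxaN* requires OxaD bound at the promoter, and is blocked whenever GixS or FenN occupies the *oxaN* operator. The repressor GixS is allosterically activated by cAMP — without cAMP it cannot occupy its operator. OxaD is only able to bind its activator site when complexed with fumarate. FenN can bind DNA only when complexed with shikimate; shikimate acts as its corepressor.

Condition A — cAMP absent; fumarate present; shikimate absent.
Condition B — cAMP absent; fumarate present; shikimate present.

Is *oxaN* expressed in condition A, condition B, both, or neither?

Condition A:
cAMP is absent, so GixS is inactive.
Fumarate is present, so OxaD is active.
Shikimate is absent, so FenN is inactive.
No repressor is bound and OxaD is active, so *oxaN* is transcribed.
→ *oxaN* is ON in A.
Condition B:
cAMP is absent, so GixS is inactive.
Fumarate is present, so OxaD is active.
Shikimate is present, so FenN is active.
With repressor FenN bound, *oxaN* is not transcribed.
→ *oxaN* is OFF in B.

A only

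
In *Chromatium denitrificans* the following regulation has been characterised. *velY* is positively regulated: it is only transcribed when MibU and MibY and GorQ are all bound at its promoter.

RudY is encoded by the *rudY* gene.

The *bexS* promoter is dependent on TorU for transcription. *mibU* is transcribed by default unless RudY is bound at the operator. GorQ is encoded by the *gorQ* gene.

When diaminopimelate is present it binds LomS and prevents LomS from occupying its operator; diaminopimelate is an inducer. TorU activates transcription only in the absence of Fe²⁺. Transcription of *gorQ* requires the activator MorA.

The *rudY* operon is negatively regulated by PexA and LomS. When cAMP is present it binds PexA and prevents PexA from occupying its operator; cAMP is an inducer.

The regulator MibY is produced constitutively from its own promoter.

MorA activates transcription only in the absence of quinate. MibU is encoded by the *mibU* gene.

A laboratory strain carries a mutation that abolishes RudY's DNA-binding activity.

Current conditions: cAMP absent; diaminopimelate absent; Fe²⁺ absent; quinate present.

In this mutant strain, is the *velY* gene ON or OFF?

RudY is non-functional in this strain, so it has no effect.
With no repressor bound, *mibU* is transcribed.
So MibU is produced and active.
MibY is produced constitutively and is active.
Quinate is present, so MorA is inactive.
Required activator MorA is absent, so *gorQ* is not transcribed.
So GorQ is not produced.
Required activator GorQ is absent, so *velY* is not transcribed.

OFF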